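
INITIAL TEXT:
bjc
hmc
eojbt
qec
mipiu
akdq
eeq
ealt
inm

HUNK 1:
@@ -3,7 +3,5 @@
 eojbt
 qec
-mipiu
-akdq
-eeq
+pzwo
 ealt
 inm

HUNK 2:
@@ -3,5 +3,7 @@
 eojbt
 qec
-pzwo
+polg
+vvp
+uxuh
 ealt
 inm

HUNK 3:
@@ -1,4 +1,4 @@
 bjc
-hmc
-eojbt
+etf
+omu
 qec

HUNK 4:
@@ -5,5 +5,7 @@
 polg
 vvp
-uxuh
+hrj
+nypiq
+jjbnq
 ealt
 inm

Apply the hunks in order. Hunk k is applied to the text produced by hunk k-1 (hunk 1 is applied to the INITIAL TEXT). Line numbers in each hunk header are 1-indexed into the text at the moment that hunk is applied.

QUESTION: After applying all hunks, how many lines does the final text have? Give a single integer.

Hunk 1: at line 3 remove [mipiu,akdq,eeq] add [pzwo] -> 7 lines: bjc hmc eojbt qec pzwo ealt inm
Hunk 2: at line 3 remove [pzwo] add [polg,vvp,uxuh] -> 9 lines: bjc hmc eojbt qec polg vvp uxuh ealt inm
Hunk 3: at line 1 remove [hmc,eojbt] add [etf,omu] -> 9 lines: bjc etf omu qec polg vvp uxuh ealt inm
Hunk 4: at line 5 remove [uxuh] add [hrj,nypiq,jjbnq] -> 11 lines: bjc etf omu qec polg vvp hrj nypiq jjbnq ealt inm
Final line count: 11

Answer: 11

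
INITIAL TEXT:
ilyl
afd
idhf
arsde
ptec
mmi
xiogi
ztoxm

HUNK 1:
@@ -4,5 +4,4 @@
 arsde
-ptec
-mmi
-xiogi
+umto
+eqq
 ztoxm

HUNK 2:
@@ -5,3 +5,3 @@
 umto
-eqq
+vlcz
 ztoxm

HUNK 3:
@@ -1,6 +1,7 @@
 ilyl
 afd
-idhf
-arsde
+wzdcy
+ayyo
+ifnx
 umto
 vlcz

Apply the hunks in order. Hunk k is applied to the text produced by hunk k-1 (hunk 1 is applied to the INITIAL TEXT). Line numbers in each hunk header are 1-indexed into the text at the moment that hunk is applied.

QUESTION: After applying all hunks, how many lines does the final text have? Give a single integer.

Hunk 1: at line 4 remove [ptec,mmi,xiogi] add [umto,eqq] -> 7 lines: ilyl afd idhf arsde umto eqq ztoxm
Hunk 2: at line 5 remove [eqq] add [vlcz] -> 7 lines: ilyl afd idhf arsde umto vlcz ztoxm
Hunk 3: at line 1 remove [idhf,arsde] add [wzdcy,ayyo,ifnx] -> 8 lines: ilyl afd wzdcy ayyo ifnx umto vlcz ztoxm
Final line count: 8

Answer: 8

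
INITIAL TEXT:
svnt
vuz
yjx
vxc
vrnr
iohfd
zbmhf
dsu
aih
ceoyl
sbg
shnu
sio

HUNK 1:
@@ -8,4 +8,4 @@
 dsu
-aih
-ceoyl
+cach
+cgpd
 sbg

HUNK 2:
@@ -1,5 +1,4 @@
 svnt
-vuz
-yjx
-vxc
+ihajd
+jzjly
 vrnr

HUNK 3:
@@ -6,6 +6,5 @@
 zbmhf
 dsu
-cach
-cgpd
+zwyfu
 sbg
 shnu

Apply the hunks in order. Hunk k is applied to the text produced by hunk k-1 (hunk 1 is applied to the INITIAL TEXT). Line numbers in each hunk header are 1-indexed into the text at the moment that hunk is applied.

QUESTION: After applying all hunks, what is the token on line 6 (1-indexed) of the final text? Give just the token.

Answer: zbmhf

Derivation:
Hunk 1: at line 8 remove [aih,ceoyl] add [cach,cgpd] -> 13 lines: svnt vuz yjx vxc vrnr iohfd zbmhf dsu cach cgpd sbg shnu sio
Hunk 2: at line 1 remove [vuz,yjx,vxc] add [ihajd,jzjly] -> 12 lines: svnt ihajd jzjly vrnr iohfd zbmhf dsu cach cgpd sbg shnu sio
Hunk 3: at line 6 remove [cach,cgpd] add [zwyfu] -> 11 lines: svnt ihajd jzjly vrnr iohfd zbmhf dsu zwyfu sbg shnu sio
Final line 6: zbmhf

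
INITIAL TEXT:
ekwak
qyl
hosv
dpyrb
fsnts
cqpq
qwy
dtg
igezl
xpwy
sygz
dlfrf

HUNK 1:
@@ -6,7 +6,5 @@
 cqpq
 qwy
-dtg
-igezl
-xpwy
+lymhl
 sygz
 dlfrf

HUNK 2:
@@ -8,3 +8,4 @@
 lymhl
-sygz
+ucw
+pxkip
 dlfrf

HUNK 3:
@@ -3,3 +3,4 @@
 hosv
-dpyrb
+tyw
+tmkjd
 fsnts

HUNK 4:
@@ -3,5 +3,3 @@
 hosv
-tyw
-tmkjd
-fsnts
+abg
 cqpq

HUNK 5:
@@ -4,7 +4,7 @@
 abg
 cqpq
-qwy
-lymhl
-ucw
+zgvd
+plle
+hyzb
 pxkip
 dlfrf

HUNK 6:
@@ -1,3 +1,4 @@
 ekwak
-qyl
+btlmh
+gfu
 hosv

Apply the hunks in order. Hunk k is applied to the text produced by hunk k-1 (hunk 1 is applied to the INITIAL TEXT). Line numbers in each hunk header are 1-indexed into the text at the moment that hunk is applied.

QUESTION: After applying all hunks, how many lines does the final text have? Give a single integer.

Hunk 1: at line 6 remove [dtg,igezl,xpwy] add [lymhl] -> 10 lines: ekwak qyl hosv dpyrb fsnts cqpq qwy lymhl sygz dlfrf
Hunk 2: at line 8 remove [sygz] add [ucw,pxkip] -> 11 lines: ekwak qyl hosv dpyrb fsnts cqpq qwy lymhl ucw pxkip dlfrf
Hunk 3: at line 3 remove [dpyrb] add [tyw,tmkjd] -> 12 lines: ekwak qyl hosv tyw tmkjd fsnts cqpq qwy lymhl ucw pxkip dlfrf
Hunk 4: at line 3 remove [tyw,tmkjd,fsnts] add [abg] -> 10 lines: ekwak qyl hosv abg cqpq qwy lymhl ucw pxkip dlfrf
Hunk 5: at line 4 remove [qwy,lymhl,ucw] add [zgvd,plle,hyzb] -> 10 lines: ekwak qyl hosv abg cqpq zgvd plle hyzb pxkip dlfrf
Hunk 6: at line 1 remove [qyl] add [btlmh,gfu] -> 11 lines: ekwak btlmh gfu hosv abg cqpq zgvd plle hyzb pxkip dlfrf
Final line count: 11

Answer: 11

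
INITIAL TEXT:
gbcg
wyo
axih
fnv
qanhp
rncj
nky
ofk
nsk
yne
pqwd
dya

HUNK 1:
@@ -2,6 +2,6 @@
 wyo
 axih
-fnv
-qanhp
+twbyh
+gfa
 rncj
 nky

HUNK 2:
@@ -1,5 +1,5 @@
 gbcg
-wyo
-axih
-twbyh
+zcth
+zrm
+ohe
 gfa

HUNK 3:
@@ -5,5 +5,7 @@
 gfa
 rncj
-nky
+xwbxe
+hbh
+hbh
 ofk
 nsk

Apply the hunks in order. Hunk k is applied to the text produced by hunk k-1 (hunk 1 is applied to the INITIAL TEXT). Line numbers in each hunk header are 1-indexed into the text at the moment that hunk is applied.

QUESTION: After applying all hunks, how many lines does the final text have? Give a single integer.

Hunk 1: at line 2 remove [fnv,qanhp] add [twbyh,gfa] -> 12 lines: gbcg wyo axih twbyh gfa rncj nky ofk nsk yne pqwd dya
Hunk 2: at line 1 remove [wyo,axih,twbyh] add [zcth,zrm,ohe] -> 12 lines: gbcg zcth zrm ohe gfa rncj nky ofk nsk yne pqwd dya
Hunk 3: at line 5 remove [nky] add [xwbxe,hbh,hbh] -> 14 lines: gbcg zcth zrm ohe gfa rncj xwbxe hbh hbh ofk nsk yne pqwd dya
Final line count: 14

Answer: 14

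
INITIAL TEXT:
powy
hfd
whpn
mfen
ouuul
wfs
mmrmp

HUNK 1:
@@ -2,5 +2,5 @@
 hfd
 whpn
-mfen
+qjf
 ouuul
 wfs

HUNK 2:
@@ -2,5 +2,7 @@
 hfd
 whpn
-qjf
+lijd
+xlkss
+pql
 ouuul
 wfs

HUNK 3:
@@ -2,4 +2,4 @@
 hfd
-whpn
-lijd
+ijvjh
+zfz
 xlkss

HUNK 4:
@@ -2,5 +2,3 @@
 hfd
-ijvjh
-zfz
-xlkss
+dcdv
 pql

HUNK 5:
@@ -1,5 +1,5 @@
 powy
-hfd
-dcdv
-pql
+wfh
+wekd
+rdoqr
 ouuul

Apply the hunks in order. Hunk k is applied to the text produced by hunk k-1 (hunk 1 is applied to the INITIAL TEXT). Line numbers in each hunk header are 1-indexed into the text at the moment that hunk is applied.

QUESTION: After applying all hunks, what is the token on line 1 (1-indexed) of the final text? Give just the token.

Answer: powy

Derivation:
Hunk 1: at line 2 remove [mfen] add [qjf] -> 7 lines: powy hfd whpn qjf ouuul wfs mmrmp
Hunk 2: at line 2 remove [qjf] add [lijd,xlkss,pql] -> 9 lines: powy hfd whpn lijd xlkss pql ouuul wfs mmrmp
Hunk 3: at line 2 remove [whpn,lijd] add [ijvjh,zfz] -> 9 lines: powy hfd ijvjh zfz xlkss pql ouuul wfs mmrmp
Hunk 4: at line 2 remove [ijvjh,zfz,xlkss] add [dcdv] -> 7 lines: powy hfd dcdv pql ouuul wfs mmrmp
Hunk 5: at line 1 remove [hfd,dcdv,pql] add [wfh,wekd,rdoqr] -> 7 lines: powy wfh wekd rdoqr ouuul wfs mmrmp
Final line 1: powy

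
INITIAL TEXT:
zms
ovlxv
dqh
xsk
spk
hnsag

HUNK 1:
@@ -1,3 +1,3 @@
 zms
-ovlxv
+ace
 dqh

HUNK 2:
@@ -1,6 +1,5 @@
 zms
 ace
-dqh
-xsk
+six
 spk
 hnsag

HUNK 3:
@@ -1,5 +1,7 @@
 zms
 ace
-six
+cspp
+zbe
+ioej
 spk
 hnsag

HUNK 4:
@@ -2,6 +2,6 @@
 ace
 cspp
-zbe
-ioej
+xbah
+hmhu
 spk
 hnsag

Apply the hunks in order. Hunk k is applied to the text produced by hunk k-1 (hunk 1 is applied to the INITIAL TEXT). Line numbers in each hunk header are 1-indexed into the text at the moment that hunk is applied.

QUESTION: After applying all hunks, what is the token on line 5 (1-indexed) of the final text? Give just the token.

Hunk 1: at line 1 remove [ovlxv] add [ace] -> 6 lines: zms ace dqh xsk spk hnsag
Hunk 2: at line 1 remove [dqh,xsk] add [six] -> 5 lines: zms ace six spk hnsag
Hunk 3: at line 1 remove [six] add [cspp,zbe,ioej] -> 7 lines: zms ace cspp zbe ioej spk hnsag
Hunk 4: at line 2 remove [zbe,ioej] add [xbah,hmhu] -> 7 lines: zms ace cspp xbah hmhu spk hnsag
Final line 5: hmhu

Answer: hmhu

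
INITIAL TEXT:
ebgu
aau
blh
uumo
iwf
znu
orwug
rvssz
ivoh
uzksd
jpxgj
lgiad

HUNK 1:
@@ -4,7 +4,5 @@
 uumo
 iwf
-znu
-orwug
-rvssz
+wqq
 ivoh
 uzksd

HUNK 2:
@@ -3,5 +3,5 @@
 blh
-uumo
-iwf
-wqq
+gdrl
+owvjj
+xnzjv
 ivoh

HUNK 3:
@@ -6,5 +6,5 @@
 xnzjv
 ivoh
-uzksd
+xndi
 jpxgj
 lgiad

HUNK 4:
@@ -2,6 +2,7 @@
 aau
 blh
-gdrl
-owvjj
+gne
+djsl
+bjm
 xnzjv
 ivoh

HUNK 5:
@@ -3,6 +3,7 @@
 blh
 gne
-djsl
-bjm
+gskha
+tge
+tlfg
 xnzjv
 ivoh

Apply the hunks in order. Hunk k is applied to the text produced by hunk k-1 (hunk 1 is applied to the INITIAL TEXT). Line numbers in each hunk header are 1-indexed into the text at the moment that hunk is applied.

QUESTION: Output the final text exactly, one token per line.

Hunk 1: at line 4 remove [znu,orwug,rvssz] add [wqq] -> 10 lines: ebgu aau blh uumo iwf wqq ivoh uzksd jpxgj lgiad
Hunk 2: at line 3 remove [uumo,iwf,wqq] add [gdrl,owvjj,xnzjv] -> 10 lines: ebgu aau blh gdrl owvjj xnzjv ivoh uzksd jpxgj lgiad
Hunk 3: at line 6 remove [uzksd] add [xndi] -> 10 lines: ebgu aau blh gdrl owvjj xnzjv ivoh xndi jpxgj lgiad
Hunk 4: at line 2 remove [gdrl,owvjj] add [gne,djsl,bjm] -> 11 lines: ebgu aau blh gne djsl bjm xnzjv ivoh xndi jpxgj lgiad
Hunk 5: at line 3 remove [djsl,bjm] add [gskha,tge,tlfg] -> 12 lines: ebgu aau blh gne gskha tge tlfg xnzjv ivoh xndi jpxgj lgiad

Answer: ebgu
aau
blh
gne
gskha
tge
tlfg
xnzjv
ivoh
xndi
jpxgj
lgiad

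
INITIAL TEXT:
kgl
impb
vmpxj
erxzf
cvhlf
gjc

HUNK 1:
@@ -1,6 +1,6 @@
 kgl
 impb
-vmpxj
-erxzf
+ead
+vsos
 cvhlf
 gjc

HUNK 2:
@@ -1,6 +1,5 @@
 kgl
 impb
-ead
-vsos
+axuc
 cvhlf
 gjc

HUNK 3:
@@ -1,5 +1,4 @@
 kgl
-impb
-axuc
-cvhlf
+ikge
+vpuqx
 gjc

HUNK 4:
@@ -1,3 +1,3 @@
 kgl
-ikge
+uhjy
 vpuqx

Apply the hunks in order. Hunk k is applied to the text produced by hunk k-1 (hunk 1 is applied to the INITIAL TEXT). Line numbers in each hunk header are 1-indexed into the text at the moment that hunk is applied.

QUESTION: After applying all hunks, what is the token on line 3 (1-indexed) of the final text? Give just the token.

Hunk 1: at line 1 remove [vmpxj,erxzf] add [ead,vsos] -> 6 lines: kgl impb ead vsos cvhlf gjc
Hunk 2: at line 1 remove [ead,vsos] add [axuc] -> 5 lines: kgl impb axuc cvhlf gjc
Hunk 3: at line 1 remove [impb,axuc,cvhlf] add [ikge,vpuqx] -> 4 lines: kgl ikge vpuqx gjc
Hunk 4: at line 1 remove [ikge] add [uhjy] -> 4 lines: kgl uhjy vpuqx gjc
Final line 3: vpuqx

Answer: vpuqx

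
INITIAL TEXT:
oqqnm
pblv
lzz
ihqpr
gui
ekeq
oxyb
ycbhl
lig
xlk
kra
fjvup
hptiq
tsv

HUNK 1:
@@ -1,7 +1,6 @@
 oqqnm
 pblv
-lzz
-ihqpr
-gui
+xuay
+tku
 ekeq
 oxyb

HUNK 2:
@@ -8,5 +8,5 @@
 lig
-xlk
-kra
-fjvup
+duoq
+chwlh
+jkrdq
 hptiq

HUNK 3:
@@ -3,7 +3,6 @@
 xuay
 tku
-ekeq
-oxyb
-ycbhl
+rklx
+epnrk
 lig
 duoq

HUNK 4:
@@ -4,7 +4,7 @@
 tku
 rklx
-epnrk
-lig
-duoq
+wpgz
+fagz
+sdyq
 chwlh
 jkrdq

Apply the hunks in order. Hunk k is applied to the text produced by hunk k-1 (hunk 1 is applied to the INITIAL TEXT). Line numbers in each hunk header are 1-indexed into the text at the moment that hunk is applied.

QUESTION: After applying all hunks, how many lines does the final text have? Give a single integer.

Answer: 12

Derivation:
Hunk 1: at line 1 remove [lzz,ihqpr,gui] add [xuay,tku] -> 13 lines: oqqnm pblv xuay tku ekeq oxyb ycbhl lig xlk kra fjvup hptiq tsv
Hunk 2: at line 8 remove [xlk,kra,fjvup] add [duoq,chwlh,jkrdq] -> 13 lines: oqqnm pblv xuay tku ekeq oxyb ycbhl lig duoq chwlh jkrdq hptiq tsv
Hunk 3: at line 3 remove [ekeq,oxyb,ycbhl] add [rklx,epnrk] -> 12 lines: oqqnm pblv xuay tku rklx epnrk lig duoq chwlh jkrdq hptiq tsv
Hunk 4: at line 4 remove [epnrk,lig,duoq] add [wpgz,fagz,sdyq] -> 12 lines: oqqnm pblv xuay tku rklx wpgz fagz sdyq chwlh jkrdq hptiq tsv
Final line count: 12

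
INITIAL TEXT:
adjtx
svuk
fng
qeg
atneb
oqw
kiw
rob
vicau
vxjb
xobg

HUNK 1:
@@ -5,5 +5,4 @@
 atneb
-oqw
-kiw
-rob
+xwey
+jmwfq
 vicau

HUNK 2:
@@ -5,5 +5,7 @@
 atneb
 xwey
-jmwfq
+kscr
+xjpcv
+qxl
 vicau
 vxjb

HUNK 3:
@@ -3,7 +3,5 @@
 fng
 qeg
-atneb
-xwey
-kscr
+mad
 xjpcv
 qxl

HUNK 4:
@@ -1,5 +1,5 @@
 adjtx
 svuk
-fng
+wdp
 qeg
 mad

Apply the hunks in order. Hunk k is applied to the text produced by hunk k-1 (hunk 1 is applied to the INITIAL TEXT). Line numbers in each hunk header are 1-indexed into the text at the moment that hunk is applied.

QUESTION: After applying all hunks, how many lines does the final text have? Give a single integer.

Hunk 1: at line 5 remove [oqw,kiw,rob] add [xwey,jmwfq] -> 10 lines: adjtx svuk fng qeg atneb xwey jmwfq vicau vxjb xobg
Hunk 2: at line 5 remove [jmwfq] add [kscr,xjpcv,qxl] -> 12 lines: adjtx svuk fng qeg atneb xwey kscr xjpcv qxl vicau vxjb xobg
Hunk 3: at line 3 remove [atneb,xwey,kscr] add [mad] -> 10 lines: adjtx svuk fng qeg mad xjpcv qxl vicau vxjb xobg
Hunk 4: at line 1 remove [fng] add [wdp] -> 10 lines: adjtx svuk wdp qeg mad xjpcv qxl vicau vxjb xobg
Final line count: 10

Answer: 10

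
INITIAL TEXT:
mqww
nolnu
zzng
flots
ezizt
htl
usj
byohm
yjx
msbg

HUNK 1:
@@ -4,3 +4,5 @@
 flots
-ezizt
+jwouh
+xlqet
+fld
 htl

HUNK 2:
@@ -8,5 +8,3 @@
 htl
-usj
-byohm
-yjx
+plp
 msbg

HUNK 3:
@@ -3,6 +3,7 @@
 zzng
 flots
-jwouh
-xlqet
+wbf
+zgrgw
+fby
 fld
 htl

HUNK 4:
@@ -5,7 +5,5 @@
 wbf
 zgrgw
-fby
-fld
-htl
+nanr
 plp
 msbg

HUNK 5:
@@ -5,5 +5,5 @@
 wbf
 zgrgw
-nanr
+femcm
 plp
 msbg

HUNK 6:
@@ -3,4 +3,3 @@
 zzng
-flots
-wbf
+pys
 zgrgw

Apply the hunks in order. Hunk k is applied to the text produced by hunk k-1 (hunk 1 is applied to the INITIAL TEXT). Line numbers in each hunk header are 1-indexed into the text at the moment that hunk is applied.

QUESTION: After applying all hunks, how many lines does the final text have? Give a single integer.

Hunk 1: at line 4 remove [ezizt] add [jwouh,xlqet,fld] -> 12 lines: mqww nolnu zzng flots jwouh xlqet fld htl usj byohm yjx msbg
Hunk 2: at line 8 remove [usj,byohm,yjx] add [plp] -> 10 lines: mqww nolnu zzng flots jwouh xlqet fld htl plp msbg
Hunk 3: at line 3 remove [jwouh,xlqet] add [wbf,zgrgw,fby] -> 11 lines: mqww nolnu zzng flots wbf zgrgw fby fld htl plp msbg
Hunk 4: at line 5 remove [fby,fld,htl] add [nanr] -> 9 lines: mqww nolnu zzng flots wbf zgrgw nanr plp msbg
Hunk 5: at line 5 remove [nanr] add [femcm] -> 9 lines: mqww nolnu zzng flots wbf zgrgw femcm plp msbg
Hunk 6: at line 3 remove [flots,wbf] add [pys] -> 8 lines: mqww nolnu zzng pys zgrgw femcm plp msbg
Final line count: 8

Answer: 8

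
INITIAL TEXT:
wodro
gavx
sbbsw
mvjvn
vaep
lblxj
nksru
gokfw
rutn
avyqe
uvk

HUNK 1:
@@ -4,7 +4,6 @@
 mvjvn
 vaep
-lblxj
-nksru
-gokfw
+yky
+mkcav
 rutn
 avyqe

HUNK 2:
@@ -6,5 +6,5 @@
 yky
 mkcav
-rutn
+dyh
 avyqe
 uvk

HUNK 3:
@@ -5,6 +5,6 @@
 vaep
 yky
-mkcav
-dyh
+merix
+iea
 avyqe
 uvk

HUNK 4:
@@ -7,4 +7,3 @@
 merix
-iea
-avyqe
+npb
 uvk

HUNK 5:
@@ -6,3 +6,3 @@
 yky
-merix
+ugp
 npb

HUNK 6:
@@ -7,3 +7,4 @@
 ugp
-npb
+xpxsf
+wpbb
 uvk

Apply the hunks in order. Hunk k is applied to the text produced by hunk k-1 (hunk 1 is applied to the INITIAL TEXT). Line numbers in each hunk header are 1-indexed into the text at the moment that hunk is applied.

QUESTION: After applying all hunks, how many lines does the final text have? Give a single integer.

Answer: 10

Derivation:
Hunk 1: at line 4 remove [lblxj,nksru,gokfw] add [yky,mkcav] -> 10 lines: wodro gavx sbbsw mvjvn vaep yky mkcav rutn avyqe uvk
Hunk 2: at line 6 remove [rutn] add [dyh] -> 10 lines: wodro gavx sbbsw mvjvn vaep yky mkcav dyh avyqe uvk
Hunk 3: at line 5 remove [mkcav,dyh] add [merix,iea] -> 10 lines: wodro gavx sbbsw mvjvn vaep yky merix iea avyqe uvk
Hunk 4: at line 7 remove [iea,avyqe] add [npb] -> 9 lines: wodro gavx sbbsw mvjvn vaep yky merix npb uvk
Hunk 5: at line 6 remove [merix] add [ugp] -> 9 lines: wodro gavx sbbsw mvjvn vaep yky ugp npb uvk
Hunk 6: at line 7 remove [npb] add [xpxsf,wpbb] -> 10 lines: wodro gavx sbbsw mvjvn vaep yky ugp xpxsf wpbb uvk
Final line count: 10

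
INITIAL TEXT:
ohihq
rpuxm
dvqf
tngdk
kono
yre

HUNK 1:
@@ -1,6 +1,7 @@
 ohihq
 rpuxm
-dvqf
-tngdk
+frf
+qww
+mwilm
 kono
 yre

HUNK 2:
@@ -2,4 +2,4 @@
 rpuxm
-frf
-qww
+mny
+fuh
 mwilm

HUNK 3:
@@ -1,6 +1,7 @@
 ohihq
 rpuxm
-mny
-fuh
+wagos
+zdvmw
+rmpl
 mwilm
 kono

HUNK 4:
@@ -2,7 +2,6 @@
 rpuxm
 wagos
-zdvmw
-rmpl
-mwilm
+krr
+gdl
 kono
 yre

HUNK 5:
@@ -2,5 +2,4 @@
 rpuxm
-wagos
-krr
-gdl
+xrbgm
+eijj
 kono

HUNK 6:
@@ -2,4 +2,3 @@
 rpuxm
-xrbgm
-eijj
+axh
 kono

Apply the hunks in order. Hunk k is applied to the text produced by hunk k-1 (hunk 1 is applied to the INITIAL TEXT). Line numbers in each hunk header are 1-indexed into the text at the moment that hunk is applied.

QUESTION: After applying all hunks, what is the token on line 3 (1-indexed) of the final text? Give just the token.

Answer: axh

Derivation:
Hunk 1: at line 1 remove [dvqf,tngdk] add [frf,qww,mwilm] -> 7 lines: ohihq rpuxm frf qww mwilm kono yre
Hunk 2: at line 2 remove [frf,qww] add [mny,fuh] -> 7 lines: ohihq rpuxm mny fuh mwilm kono yre
Hunk 3: at line 1 remove [mny,fuh] add [wagos,zdvmw,rmpl] -> 8 lines: ohihq rpuxm wagos zdvmw rmpl mwilm kono yre
Hunk 4: at line 2 remove [zdvmw,rmpl,mwilm] add [krr,gdl] -> 7 lines: ohihq rpuxm wagos krr gdl kono yre
Hunk 5: at line 2 remove [wagos,krr,gdl] add [xrbgm,eijj] -> 6 lines: ohihq rpuxm xrbgm eijj kono yre
Hunk 6: at line 2 remove [xrbgm,eijj] add [axh] -> 5 lines: ohihq rpuxm axh kono yre
Final line 3: axh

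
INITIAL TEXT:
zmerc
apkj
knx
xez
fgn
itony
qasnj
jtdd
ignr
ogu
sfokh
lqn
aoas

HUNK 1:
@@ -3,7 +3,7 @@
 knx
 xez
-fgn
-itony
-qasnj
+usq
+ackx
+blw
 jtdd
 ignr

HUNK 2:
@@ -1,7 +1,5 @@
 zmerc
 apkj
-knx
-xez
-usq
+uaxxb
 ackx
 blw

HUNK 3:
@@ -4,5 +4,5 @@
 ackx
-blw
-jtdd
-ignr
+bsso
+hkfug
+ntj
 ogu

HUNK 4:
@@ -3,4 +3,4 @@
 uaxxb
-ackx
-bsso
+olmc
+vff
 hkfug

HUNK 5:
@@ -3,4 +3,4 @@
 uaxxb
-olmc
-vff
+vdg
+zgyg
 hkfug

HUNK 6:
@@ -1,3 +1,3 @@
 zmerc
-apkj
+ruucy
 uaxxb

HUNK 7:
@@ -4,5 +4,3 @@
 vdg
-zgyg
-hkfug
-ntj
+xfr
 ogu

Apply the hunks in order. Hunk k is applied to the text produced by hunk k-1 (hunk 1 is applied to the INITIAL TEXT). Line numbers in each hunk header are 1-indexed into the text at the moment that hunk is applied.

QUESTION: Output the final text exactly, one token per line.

Hunk 1: at line 3 remove [fgn,itony,qasnj] add [usq,ackx,blw] -> 13 lines: zmerc apkj knx xez usq ackx blw jtdd ignr ogu sfokh lqn aoas
Hunk 2: at line 1 remove [knx,xez,usq] add [uaxxb] -> 11 lines: zmerc apkj uaxxb ackx blw jtdd ignr ogu sfokh lqn aoas
Hunk 3: at line 4 remove [blw,jtdd,ignr] add [bsso,hkfug,ntj] -> 11 lines: zmerc apkj uaxxb ackx bsso hkfug ntj ogu sfokh lqn aoas
Hunk 4: at line 3 remove [ackx,bsso] add [olmc,vff] -> 11 lines: zmerc apkj uaxxb olmc vff hkfug ntj ogu sfokh lqn aoas
Hunk 5: at line 3 remove [olmc,vff] add [vdg,zgyg] -> 11 lines: zmerc apkj uaxxb vdg zgyg hkfug ntj ogu sfokh lqn aoas
Hunk 6: at line 1 remove [apkj] add [ruucy] -> 11 lines: zmerc ruucy uaxxb vdg zgyg hkfug ntj ogu sfokh lqn aoas
Hunk 7: at line 4 remove [zgyg,hkfug,ntj] add [xfr] -> 9 lines: zmerc ruucy uaxxb vdg xfr ogu sfokh lqn aoas

Answer: zmerc
ruucy
uaxxb
vdg
xfr
ogu
sfokh
lqn
aoas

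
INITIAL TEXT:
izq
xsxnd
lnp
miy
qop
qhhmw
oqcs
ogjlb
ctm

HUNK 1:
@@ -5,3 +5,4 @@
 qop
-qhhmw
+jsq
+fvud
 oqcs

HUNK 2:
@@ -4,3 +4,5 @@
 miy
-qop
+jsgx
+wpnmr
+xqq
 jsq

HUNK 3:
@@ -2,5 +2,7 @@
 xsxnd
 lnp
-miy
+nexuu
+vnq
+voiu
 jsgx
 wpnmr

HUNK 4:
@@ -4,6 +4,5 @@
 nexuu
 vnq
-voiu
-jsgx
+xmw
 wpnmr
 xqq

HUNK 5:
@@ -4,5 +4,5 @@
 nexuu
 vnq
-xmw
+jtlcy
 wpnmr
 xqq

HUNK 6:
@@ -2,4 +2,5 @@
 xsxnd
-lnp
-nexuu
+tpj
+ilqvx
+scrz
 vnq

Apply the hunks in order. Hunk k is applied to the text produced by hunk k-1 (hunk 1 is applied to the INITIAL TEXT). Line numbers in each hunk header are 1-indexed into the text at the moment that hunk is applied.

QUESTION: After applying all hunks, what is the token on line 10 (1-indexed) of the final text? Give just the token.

Hunk 1: at line 5 remove [qhhmw] add [jsq,fvud] -> 10 lines: izq xsxnd lnp miy qop jsq fvud oqcs ogjlb ctm
Hunk 2: at line 4 remove [qop] add [jsgx,wpnmr,xqq] -> 12 lines: izq xsxnd lnp miy jsgx wpnmr xqq jsq fvud oqcs ogjlb ctm
Hunk 3: at line 2 remove [miy] add [nexuu,vnq,voiu] -> 14 lines: izq xsxnd lnp nexuu vnq voiu jsgx wpnmr xqq jsq fvud oqcs ogjlb ctm
Hunk 4: at line 4 remove [voiu,jsgx] add [xmw] -> 13 lines: izq xsxnd lnp nexuu vnq xmw wpnmr xqq jsq fvud oqcs ogjlb ctm
Hunk 5: at line 4 remove [xmw] add [jtlcy] -> 13 lines: izq xsxnd lnp nexuu vnq jtlcy wpnmr xqq jsq fvud oqcs ogjlb ctm
Hunk 6: at line 2 remove [lnp,nexuu] add [tpj,ilqvx,scrz] -> 14 lines: izq xsxnd tpj ilqvx scrz vnq jtlcy wpnmr xqq jsq fvud oqcs ogjlb ctm
Final line 10: jsq

Answer: jsq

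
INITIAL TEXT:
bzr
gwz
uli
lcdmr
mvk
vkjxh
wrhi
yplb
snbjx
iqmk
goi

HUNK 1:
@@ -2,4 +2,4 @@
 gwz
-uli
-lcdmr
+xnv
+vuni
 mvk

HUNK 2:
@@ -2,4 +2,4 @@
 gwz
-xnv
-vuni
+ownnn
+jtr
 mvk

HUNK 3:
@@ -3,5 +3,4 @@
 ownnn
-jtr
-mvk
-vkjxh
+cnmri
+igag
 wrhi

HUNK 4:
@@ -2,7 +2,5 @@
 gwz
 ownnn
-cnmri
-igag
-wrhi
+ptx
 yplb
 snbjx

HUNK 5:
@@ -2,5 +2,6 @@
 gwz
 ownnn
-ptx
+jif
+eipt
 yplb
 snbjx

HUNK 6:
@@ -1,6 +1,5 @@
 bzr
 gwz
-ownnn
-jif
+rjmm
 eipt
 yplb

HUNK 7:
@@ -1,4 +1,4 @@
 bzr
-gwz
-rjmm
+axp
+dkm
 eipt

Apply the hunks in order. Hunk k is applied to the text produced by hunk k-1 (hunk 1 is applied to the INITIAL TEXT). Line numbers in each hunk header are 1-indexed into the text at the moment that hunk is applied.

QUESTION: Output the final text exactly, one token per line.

Hunk 1: at line 2 remove [uli,lcdmr] add [xnv,vuni] -> 11 lines: bzr gwz xnv vuni mvk vkjxh wrhi yplb snbjx iqmk goi
Hunk 2: at line 2 remove [xnv,vuni] add [ownnn,jtr] -> 11 lines: bzr gwz ownnn jtr mvk vkjxh wrhi yplb snbjx iqmk goi
Hunk 3: at line 3 remove [jtr,mvk,vkjxh] add [cnmri,igag] -> 10 lines: bzr gwz ownnn cnmri igag wrhi yplb snbjx iqmk goi
Hunk 4: at line 2 remove [cnmri,igag,wrhi] add [ptx] -> 8 lines: bzr gwz ownnn ptx yplb snbjx iqmk goi
Hunk 5: at line 2 remove [ptx] add [jif,eipt] -> 9 lines: bzr gwz ownnn jif eipt yplb snbjx iqmk goi
Hunk 6: at line 1 remove [ownnn,jif] add [rjmm] -> 8 lines: bzr gwz rjmm eipt yplb snbjx iqmk goi
Hunk 7: at line 1 remove [gwz,rjmm] add [axp,dkm] -> 8 lines: bzr axp dkm eipt yplb snbjx iqmk goi

Answer: bzr
axp
dkm
eipt
yplb
snbjx
iqmk
goi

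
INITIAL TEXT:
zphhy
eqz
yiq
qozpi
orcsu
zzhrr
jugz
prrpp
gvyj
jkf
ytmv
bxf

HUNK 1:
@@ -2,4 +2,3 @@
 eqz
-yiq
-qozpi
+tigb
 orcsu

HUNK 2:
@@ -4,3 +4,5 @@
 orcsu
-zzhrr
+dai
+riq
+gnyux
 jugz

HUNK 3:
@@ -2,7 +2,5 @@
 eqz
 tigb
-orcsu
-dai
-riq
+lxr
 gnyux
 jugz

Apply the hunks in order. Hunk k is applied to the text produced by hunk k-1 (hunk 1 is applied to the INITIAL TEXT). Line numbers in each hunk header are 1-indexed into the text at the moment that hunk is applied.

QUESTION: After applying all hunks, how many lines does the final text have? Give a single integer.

Hunk 1: at line 2 remove [yiq,qozpi] add [tigb] -> 11 lines: zphhy eqz tigb orcsu zzhrr jugz prrpp gvyj jkf ytmv bxf
Hunk 2: at line 4 remove [zzhrr] add [dai,riq,gnyux] -> 13 lines: zphhy eqz tigb orcsu dai riq gnyux jugz prrpp gvyj jkf ytmv bxf
Hunk 3: at line 2 remove [orcsu,dai,riq] add [lxr] -> 11 lines: zphhy eqz tigb lxr gnyux jugz prrpp gvyj jkf ytmv bxf
Final line count: 11

Answer: 11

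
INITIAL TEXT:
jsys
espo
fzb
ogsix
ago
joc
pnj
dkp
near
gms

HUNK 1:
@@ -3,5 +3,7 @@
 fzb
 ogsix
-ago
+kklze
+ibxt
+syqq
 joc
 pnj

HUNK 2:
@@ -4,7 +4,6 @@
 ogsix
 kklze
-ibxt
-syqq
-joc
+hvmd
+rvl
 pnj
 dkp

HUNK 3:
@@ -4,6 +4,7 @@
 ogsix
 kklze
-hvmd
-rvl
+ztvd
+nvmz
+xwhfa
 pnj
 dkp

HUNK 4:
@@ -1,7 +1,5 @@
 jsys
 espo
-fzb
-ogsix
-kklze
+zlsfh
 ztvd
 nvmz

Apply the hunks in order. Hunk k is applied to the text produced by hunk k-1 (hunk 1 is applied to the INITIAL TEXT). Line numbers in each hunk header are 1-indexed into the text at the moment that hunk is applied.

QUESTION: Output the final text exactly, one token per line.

Hunk 1: at line 3 remove [ago] add [kklze,ibxt,syqq] -> 12 lines: jsys espo fzb ogsix kklze ibxt syqq joc pnj dkp near gms
Hunk 2: at line 4 remove [ibxt,syqq,joc] add [hvmd,rvl] -> 11 lines: jsys espo fzb ogsix kklze hvmd rvl pnj dkp near gms
Hunk 3: at line 4 remove [hvmd,rvl] add [ztvd,nvmz,xwhfa] -> 12 lines: jsys espo fzb ogsix kklze ztvd nvmz xwhfa pnj dkp near gms
Hunk 4: at line 1 remove [fzb,ogsix,kklze] add [zlsfh] -> 10 lines: jsys espo zlsfh ztvd nvmz xwhfa pnj dkp near gms

Answer: jsys
espo
zlsfh
ztvd
nvmz
xwhfa
pnj
dkp
near
gms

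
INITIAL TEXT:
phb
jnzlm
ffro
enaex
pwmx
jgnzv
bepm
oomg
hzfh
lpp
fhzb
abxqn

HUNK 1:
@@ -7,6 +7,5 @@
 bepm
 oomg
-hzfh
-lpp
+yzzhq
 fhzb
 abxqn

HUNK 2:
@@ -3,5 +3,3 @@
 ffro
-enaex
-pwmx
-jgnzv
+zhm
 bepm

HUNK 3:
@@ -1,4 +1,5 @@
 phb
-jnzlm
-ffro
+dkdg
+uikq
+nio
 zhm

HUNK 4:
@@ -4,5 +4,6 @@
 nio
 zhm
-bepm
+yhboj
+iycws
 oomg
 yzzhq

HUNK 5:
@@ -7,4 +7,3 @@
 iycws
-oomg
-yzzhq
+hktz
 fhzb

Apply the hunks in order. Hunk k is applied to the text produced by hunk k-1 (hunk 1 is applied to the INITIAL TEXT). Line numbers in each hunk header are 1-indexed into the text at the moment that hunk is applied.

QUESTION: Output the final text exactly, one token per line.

Answer: phb
dkdg
uikq
nio
zhm
yhboj
iycws
hktz
fhzb
abxqn

Derivation:
Hunk 1: at line 7 remove [hzfh,lpp] add [yzzhq] -> 11 lines: phb jnzlm ffro enaex pwmx jgnzv bepm oomg yzzhq fhzb abxqn
Hunk 2: at line 3 remove [enaex,pwmx,jgnzv] add [zhm] -> 9 lines: phb jnzlm ffro zhm bepm oomg yzzhq fhzb abxqn
Hunk 3: at line 1 remove [jnzlm,ffro] add [dkdg,uikq,nio] -> 10 lines: phb dkdg uikq nio zhm bepm oomg yzzhq fhzb abxqn
Hunk 4: at line 4 remove [bepm] add [yhboj,iycws] -> 11 lines: phb dkdg uikq nio zhm yhboj iycws oomg yzzhq fhzb abxqn
Hunk 5: at line 7 remove [oomg,yzzhq] add [hktz] -> 10 lines: phb dkdg uikq nio zhm yhboj iycws hktz fhzb abxqn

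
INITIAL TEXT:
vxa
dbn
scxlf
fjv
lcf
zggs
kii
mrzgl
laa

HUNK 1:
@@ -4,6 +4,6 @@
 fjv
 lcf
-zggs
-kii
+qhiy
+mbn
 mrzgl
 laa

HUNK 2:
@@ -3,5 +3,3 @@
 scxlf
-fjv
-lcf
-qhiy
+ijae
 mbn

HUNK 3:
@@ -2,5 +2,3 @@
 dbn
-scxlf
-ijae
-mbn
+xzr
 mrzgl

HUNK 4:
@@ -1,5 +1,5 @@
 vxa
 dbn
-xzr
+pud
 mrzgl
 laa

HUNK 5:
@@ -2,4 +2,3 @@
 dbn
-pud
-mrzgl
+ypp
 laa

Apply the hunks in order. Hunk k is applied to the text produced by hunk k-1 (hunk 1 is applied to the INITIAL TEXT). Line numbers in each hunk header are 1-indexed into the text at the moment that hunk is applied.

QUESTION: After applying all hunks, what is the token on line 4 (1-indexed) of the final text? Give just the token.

Hunk 1: at line 4 remove [zggs,kii] add [qhiy,mbn] -> 9 lines: vxa dbn scxlf fjv lcf qhiy mbn mrzgl laa
Hunk 2: at line 3 remove [fjv,lcf,qhiy] add [ijae] -> 7 lines: vxa dbn scxlf ijae mbn mrzgl laa
Hunk 3: at line 2 remove [scxlf,ijae,mbn] add [xzr] -> 5 lines: vxa dbn xzr mrzgl laa
Hunk 4: at line 1 remove [xzr] add [pud] -> 5 lines: vxa dbn pud mrzgl laa
Hunk 5: at line 2 remove [pud,mrzgl] add [ypp] -> 4 lines: vxa dbn ypp laa
Final line 4: laa

Answer: laa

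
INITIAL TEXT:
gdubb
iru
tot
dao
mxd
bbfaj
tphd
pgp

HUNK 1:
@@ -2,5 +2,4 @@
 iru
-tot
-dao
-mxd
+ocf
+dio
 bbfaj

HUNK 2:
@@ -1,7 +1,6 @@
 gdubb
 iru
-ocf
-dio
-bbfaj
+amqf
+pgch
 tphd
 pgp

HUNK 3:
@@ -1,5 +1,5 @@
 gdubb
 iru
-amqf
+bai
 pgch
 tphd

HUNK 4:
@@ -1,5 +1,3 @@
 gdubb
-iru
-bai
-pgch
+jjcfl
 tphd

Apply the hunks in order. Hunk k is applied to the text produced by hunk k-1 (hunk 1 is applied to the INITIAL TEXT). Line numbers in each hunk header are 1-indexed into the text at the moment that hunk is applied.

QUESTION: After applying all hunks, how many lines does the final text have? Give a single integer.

Hunk 1: at line 2 remove [tot,dao,mxd] add [ocf,dio] -> 7 lines: gdubb iru ocf dio bbfaj tphd pgp
Hunk 2: at line 1 remove [ocf,dio,bbfaj] add [amqf,pgch] -> 6 lines: gdubb iru amqf pgch tphd pgp
Hunk 3: at line 1 remove [amqf] add [bai] -> 6 lines: gdubb iru bai pgch tphd pgp
Hunk 4: at line 1 remove [iru,bai,pgch] add [jjcfl] -> 4 lines: gdubb jjcfl tphd pgp
Final line count: 4

Answer: 4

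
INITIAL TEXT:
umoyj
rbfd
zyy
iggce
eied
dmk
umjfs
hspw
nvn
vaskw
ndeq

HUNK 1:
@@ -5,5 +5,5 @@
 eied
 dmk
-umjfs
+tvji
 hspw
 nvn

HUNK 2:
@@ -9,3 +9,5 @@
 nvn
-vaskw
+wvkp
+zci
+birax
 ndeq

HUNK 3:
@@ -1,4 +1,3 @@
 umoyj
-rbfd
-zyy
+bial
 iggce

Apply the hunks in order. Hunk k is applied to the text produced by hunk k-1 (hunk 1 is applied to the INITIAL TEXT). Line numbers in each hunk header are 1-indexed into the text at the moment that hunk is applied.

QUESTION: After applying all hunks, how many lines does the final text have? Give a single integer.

Answer: 12

Derivation:
Hunk 1: at line 5 remove [umjfs] add [tvji] -> 11 lines: umoyj rbfd zyy iggce eied dmk tvji hspw nvn vaskw ndeq
Hunk 2: at line 9 remove [vaskw] add [wvkp,zci,birax] -> 13 lines: umoyj rbfd zyy iggce eied dmk tvji hspw nvn wvkp zci birax ndeq
Hunk 3: at line 1 remove [rbfd,zyy] add [bial] -> 12 lines: umoyj bial iggce eied dmk tvji hspw nvn wvkp zci birax ndeq
Final line count: 12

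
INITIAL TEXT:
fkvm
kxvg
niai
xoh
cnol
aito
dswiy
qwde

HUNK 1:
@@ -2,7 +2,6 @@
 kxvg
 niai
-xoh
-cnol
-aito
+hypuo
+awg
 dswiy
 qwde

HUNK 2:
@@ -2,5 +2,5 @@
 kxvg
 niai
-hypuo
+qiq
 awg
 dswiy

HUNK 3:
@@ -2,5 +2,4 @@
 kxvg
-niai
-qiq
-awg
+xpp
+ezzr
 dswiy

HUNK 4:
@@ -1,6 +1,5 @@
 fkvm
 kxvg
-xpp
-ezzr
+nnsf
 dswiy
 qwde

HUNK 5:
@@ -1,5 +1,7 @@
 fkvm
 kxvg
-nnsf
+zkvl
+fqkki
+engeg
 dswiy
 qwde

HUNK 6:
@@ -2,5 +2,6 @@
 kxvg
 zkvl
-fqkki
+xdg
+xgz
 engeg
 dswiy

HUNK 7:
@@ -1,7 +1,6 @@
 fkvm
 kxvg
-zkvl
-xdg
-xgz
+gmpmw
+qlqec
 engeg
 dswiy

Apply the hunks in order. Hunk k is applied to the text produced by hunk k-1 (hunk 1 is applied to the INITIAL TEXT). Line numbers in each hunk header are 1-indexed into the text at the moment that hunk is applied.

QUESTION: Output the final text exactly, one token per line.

Hunk 1: at line 2 remove [xoh,cnol,aito] add [hypuo,awg] -> 7 lines: fkvm kxvg niai hypuo awg dswiy qwde
Hunk 2: at line 2 remove [hypuo] add [qiq] -> 7 lines: fkvm kxvg niai qiq awg dswiy qwde
Hunk 3: at line 2 remove [niai,qiq,awg] add [xpp,ezzr] -> 6 lines: fkvm kxvg xpp ezzr dswiy qwde
Hunk 4: at line 1 remove [xpp,ezzr] add [nnsf] -> 5 lines: fkvm kxvg nnsf dswiy qwde
Hunk 5: at line 1 remove [nnsf] add [zkvl,fqkki,engeg] -> 7 lines: fkvm kxvg zkvl fqkki engeg dswiy qwde
Hunk 6: at line 2 remove [fqkki] add [xdg,xgz] -> 8 lines: fkvm kxvg zkvl xdg xgz engeg dswiy qwde
Hunk 7: at line 1 remove [zkvl,xdg,xgz] add [gmpmw,qlqec] -> 7 lines: fkvm kxvg gmpmw qlqec engeg dswiy qwde

Answer: fkvm
kxvg
gmpmw
qlqec
engeg
dswiy
qwde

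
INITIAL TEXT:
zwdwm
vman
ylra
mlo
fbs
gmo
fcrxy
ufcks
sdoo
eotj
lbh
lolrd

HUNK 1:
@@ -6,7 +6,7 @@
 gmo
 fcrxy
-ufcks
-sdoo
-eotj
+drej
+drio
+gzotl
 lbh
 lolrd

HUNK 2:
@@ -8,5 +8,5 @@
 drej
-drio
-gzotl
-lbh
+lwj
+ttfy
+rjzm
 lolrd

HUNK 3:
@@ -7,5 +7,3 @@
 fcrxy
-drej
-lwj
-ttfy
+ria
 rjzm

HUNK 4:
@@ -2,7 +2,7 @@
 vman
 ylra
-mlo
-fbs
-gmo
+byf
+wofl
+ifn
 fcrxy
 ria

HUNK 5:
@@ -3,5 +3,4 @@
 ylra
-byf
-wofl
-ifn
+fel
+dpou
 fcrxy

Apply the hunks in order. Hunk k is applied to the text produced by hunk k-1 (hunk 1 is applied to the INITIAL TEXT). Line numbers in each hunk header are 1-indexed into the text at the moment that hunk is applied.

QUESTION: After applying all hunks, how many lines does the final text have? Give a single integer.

Hunk 1: at line 6 remove [ufcks,sdoo,eotj] add [drej,drio,gzotl] -> 12 lines: zwdwm vman ylra mlo fbs gmo fcrxy drej drio gzotl lbh lolrd
Hunk 2: at line 8 remove [drio,gzotl,lbh] add [lwj,ttfy,rjzm] -> 12 lines: zwdwm vman ylra mlo fbs gmo fcrxy drej lwj ttfy rjzm lolrd
Hunk 3: at line 7 remove [drej,lwj,ttfy] add [ria] -> 10 lines: zwdwm vman ylra mlo fbs gmo fcrxy ria rjzm lolrd
Hunk 4: at line 2 remove [mlo,fbs,gmo] add [byf,wofl,ifn] -> 10 lines: zwdwm vman ylra byf wofl ifn fcrxy ria rjzm lolrd
Hunk 5: at line 3 remove [byf,wofl,ifn] add [fel,dpou] -> 9 lines: zwdwm vman ylra fel dpou fcrxy ria rjzm lolrd
Final line count: 9

Answer: 9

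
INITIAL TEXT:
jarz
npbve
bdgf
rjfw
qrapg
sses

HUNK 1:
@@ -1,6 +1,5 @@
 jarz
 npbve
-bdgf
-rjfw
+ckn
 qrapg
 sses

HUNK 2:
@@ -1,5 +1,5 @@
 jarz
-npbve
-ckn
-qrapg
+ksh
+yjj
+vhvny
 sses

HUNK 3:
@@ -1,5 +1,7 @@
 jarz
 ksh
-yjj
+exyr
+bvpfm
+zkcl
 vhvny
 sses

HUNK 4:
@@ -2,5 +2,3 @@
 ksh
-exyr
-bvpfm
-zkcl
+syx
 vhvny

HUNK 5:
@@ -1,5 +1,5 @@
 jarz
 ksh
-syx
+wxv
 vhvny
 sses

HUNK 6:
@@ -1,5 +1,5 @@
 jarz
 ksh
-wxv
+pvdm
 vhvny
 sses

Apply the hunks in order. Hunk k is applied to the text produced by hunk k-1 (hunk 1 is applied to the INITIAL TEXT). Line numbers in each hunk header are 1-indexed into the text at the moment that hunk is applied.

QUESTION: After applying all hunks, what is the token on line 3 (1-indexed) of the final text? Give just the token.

Hunk 1: at line 1 remove [bdgf,rjfw] add [ckn] -> 5 lines: jarz npbve ckn qrapg sses
Hunk 2: at line 1 remove [npbve,ckn,qrapg] add [ksh,yjj,vhvny] -> 5 lines: jarz ksh yjj vhvny sses
Hunk 3: at line 1 remove [yjj] add [exyr,bvpfm,zkcl] -> 7 lines: jarz ksh exyr bvpfm zkcl vhvny sses
Hunk 4: at line 2 remove [exyr,bvpfm,zkcl] add [syx] -> 5 lines: jarz ksh syx vhvny sses
Hunk 5: at line 1 remove [syx] add [wxv] -> 5 lines: jarz ksh wxv vhvny sses
Hunk 6: at line 1 remove [wxv] add [pvdm] -> 5 lines: jarz ksh pvdm vhvny sses
Final line 3: pvdm

Answer: pvdm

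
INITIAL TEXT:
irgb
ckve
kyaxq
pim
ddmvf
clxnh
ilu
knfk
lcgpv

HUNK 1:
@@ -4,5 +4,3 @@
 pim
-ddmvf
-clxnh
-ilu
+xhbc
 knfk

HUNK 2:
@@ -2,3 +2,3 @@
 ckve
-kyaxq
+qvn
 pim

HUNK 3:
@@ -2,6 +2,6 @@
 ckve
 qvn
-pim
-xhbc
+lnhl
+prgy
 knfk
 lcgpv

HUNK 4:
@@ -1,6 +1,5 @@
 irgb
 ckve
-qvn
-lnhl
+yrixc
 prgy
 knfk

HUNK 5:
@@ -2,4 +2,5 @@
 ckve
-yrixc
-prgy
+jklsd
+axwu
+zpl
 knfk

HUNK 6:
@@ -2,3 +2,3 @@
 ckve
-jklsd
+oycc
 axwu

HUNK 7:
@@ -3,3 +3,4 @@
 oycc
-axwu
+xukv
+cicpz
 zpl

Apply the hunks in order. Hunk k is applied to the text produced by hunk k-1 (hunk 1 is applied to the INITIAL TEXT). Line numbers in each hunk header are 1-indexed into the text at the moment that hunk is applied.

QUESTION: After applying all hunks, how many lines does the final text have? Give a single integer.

Answer: 8

Derivation:
Hunk 1: at line 4 remove [ddmvf,clxnh,ilu] add [xhbc] -> 7 lines: irgb ckve kyaxq pim xhbc knfk lcgpv
Hunk 2: at line 2 remove [kyaxq] add [qvn] -> 7 lines: irgb ckve qvn pim xhbc knfk lcgpv
Hunk 3: at line 2 remove [pim,xhbc] add [lnhl,prgy] -> 7 lines: irgb ckve qvn lnhl prgy knfk lcgpv
Hunk 4: at line 1 remove [qvn,lnhl] add [yrixc] -> 6 lines: irgb ckve yrixc prgy knfk lcgpv
Hunk 5: at line 2 remove [yrixc,prgy] add [jklsd,axwu,zpl] -> 7 lines: irgb ckve jklsd axwu zpl knfk lcgpv
Hunk 6: at line 2 remove [jklsd] add [oycc] -> 7 lines: irgb ckve oycc axwu zpl knfk lcgpv
Hunk 7: at line 3 remove [axwu] add [xukv,cicpz] -> 8 lines: irgb ckve oycc xukv cicpz zpl knfk lcgpv
Final line count: 8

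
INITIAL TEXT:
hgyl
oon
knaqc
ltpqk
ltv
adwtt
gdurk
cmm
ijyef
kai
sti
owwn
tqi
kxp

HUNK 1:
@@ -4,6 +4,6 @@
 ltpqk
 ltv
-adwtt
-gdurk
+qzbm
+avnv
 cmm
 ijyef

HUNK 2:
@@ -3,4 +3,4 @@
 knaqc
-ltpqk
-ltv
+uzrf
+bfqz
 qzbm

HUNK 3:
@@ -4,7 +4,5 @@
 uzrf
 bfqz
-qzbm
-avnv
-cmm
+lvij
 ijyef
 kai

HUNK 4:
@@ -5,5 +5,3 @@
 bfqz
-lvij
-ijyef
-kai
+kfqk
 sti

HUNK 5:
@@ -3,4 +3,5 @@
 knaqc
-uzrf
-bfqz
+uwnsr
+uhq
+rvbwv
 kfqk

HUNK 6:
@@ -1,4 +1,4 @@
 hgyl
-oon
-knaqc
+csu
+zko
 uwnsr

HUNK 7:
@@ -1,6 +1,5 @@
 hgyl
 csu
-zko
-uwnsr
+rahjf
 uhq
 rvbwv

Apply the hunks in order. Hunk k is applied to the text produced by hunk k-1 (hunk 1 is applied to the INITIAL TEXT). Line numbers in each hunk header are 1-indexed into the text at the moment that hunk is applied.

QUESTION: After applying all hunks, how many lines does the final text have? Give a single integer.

Answer: 10

Derivation:
Hunk 1: at line 4 remove [adwtt,gdurk] add [qzbm,avnv] -> 14 lines: hgyl oon knaqc ltpqk ltv qzbm avnv cmm ijyef kai sti owwn tqi kxp
Hunk 2: at line 3 remove [ltpqk,ltv] add [uzrf,bfqz] -> 14 lines: hgyl oon knaqc uzrf bfqz qzbm avnv cmm ijyef kai sti owwn tqi kxp
Hunk 3: at line 4 remove [qzbm,avnv,cmm] add [lvij] -> 12 lines: hgyl oon knaqc uzrf bfqz lvij ijyef kai sti owwn tqi kxp
Hunk 4: at line 5 remove [lvij,ijyef,kai] add [kfqk] -> 10 lines: hgyl oon knaqc uzrf bfqz kfqk sti owwn tqi kxp
Hunk 5: at line 3 remove [uzrf,bfqz] add [uwnsr,uhq,rvbwv] -> 11 lines: hgyl oon knaqc uwnsr uhq rvbwv kfqk sti owwn tqi kxp
Hunk 6: at line 1 remove [oon,knaqc] add [csu,zko] -> 11 lines: hgyl csu zko uwnsr uhq rvbwv kfqk sti owwn tqi kxp
Hunk 7: at line 1 remove [zko,uwnsr] add [rahjf] -> 10 lines: hgyl csu rahjf uhq rvbwv kfqk sti owwn tqi kxp
Final line count: 10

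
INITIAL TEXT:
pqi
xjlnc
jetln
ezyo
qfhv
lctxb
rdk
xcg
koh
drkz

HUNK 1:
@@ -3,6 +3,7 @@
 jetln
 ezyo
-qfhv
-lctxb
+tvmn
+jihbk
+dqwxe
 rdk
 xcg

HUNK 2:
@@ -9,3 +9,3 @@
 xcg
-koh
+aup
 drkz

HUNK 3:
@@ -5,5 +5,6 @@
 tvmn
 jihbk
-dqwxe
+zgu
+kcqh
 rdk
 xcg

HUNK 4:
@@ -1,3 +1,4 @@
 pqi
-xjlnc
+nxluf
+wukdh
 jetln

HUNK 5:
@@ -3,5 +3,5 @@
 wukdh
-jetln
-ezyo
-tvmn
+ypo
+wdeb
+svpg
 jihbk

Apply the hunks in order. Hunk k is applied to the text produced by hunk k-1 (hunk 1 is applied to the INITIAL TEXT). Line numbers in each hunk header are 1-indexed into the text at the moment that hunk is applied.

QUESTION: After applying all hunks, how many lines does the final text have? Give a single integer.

Answer: 13

Derivation:
Hunk 1: at line 3 remove [qfhv,lctxb] add [tvmn,jihbk,dqwxe] -> 11 lines: pqi xjlnc jetln ezyo tvmn jihbk dqwxe rdk xcg koh drkz
Hunk 2: at line 9 remove [koh] add [aup] -> 11 lines: pqi xjlnc jetln ezyo tvmn jihbk dqwxe rdk xcg aup drkz
Hunk 3: at line 5 remove [dqwxe] add [zgu,kcqh] -> 12 lines: pqi xjlnc jetln ezyo tvmn jihbk zgu kcqh rdk xcg aup drkz
Hunk 4: at line 1 remove [xjlnc] add [nxluf,wukdh] -> 13 lines: pqi nxluf wukdh jetln ezyo tvmn jihbk zgu kcqh rdk xcg aup drkz
Hunk 5: at line 3 remove [jetln,ezyo,tvmn] add [ypo,wdeb,svpg] -> 13 lines: pqi nxluf wukdh ypo wdeb svpg jihbk zgu kcqh rdk xcg aup drkz
Final line count: 13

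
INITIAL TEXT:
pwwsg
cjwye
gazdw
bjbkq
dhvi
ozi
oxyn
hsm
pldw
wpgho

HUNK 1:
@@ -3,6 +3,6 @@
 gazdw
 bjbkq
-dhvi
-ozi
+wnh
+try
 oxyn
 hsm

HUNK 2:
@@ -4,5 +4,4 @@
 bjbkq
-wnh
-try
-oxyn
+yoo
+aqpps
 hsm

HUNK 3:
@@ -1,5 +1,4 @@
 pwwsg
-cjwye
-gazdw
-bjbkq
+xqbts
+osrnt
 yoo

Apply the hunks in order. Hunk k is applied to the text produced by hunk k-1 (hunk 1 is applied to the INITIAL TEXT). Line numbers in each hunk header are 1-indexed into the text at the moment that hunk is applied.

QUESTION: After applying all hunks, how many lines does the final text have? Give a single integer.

Hunk 1: at line 3 remove [dhvi,ozi] add [wnh,try] -> 10 lines: pwwsg cjwye gazdw bjbkq wnh try oxyn hsm pldw wpgho
Hunk 2: at line 4 remove [wnh,try,oxyn] add [yoo,aqpps] -> 9 lines: pwwsg cjwye gazdw bjbkq yoo aqpps hsm pldw wpgho
Hunk 3: at line 1 remove [cjwye,gazdw,bjbkq] add [xqbts,osrnt] -> 8 lines: pwwsg xqbts osrnt yoo aqpps hsm pldw wpgho
Final line count: 8

Answer: 8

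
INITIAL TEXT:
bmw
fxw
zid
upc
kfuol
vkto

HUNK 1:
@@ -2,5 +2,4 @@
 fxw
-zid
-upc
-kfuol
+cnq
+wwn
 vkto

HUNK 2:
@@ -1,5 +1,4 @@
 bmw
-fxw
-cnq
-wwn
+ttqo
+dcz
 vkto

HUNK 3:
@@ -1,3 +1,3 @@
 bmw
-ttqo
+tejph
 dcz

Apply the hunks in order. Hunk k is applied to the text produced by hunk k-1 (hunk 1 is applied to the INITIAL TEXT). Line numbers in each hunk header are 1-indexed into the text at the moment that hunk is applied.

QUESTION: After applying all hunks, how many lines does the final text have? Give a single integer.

Hunk 1: at line 2 remove [zid,upc,kfuol] add [cnq,wwn] -> 5 lines: bmw fxw cnq wwn vkto
Hunk 2: at line 1 remove [fxw,cnq,wwn] add [ttqo,dcz] -> 4 lines: bmw ttqo dcz vkto
Hunk 3: at line 1 remove [ttqo] add [tejph] -> 4 lines: bmw tejph dcz vkto
Final line count: 4

Answer: 4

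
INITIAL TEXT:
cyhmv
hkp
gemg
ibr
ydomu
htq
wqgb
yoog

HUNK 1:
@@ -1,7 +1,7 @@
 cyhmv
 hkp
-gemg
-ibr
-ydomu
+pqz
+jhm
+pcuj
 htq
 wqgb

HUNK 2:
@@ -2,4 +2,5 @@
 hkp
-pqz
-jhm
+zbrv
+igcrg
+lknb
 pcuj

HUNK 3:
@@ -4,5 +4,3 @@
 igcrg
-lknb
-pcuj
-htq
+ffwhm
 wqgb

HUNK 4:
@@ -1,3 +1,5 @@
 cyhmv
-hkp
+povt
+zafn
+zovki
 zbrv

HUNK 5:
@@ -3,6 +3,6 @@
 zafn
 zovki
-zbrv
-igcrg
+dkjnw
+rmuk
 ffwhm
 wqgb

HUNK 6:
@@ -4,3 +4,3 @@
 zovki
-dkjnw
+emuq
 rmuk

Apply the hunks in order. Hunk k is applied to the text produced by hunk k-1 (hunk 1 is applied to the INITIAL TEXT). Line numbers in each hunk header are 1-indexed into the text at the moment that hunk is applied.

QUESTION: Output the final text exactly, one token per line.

Hunk 1: at line 1 remove [gemg,ibr,ydomu] add [pqz,jhm,pcuj] -> 8 lines: cyhmv hkp pqz jhm pcuj htq wqgb yoog
Hunk 2: at line 2 remove [pqz,jhm] add [zbrv,igcrg,lknb] -> 9 lines: cyhmv hkp zbrv igcrg lknb pcuj htq wqgb yoog
Hunk 3: at line 4 remove [lknb,pcuj,htq] add [ffwhm] -> 7 lines: cyhmv hkp zbrv igcrg ffwhm wqgb yoog
Hunk 4: at line 1 remove [hkp] add [povt,zafn,zovki] -> 9 lines: cyhmv povt zafn zovki zbrv igcrg ffwhm wqgb yoog
Hunk 5: at line 3 remove [zbrv,igcrg] add [dkjnw,rmuk] -> 9 lines: cyhmv povt zafn zovki dkjnw rmuk ffwhm wqgb yoog
Hunk 6: at line 4 remove [dkjnw] add [emuq] -> 9 lines: cyhmv povt zafn zovki emuq rmuk ffwhm wqgb yoog

Answer: cyhmv
povt
zafn
zovki
emuq
rmuk
ffwhm
wqgb
yoog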